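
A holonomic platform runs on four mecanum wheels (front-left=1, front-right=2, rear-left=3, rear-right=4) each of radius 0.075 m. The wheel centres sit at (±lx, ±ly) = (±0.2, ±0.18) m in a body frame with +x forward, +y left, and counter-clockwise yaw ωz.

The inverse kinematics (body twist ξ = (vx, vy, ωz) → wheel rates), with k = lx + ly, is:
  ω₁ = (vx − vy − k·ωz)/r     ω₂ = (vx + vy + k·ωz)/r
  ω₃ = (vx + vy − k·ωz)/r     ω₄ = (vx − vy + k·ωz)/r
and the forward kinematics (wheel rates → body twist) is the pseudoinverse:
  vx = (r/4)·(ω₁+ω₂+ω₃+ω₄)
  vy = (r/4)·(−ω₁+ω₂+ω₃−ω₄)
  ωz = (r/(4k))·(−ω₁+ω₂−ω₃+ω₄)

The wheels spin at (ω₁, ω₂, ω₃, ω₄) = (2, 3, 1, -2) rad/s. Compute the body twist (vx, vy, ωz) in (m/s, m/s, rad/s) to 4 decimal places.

k = lx + ly = 0.2 + 0.18 = 0.3800
ω₁+ω₂+ω₃+ω₄ = 4.0000  →  vx = (0.075/4)·4.0000 = 0.0750
−ω₁+ω₂+ω₃−ω₄ = 4.0000  →  vy = (0.075/4)·4.0000 = 0.0750
−ω₁+ω₂−ω₃+ω₄ = -2.0000  →  ωz = (0.075/1.5200)·-2.0000 = -0.0987

(0.0750, 0.0750, -0.0987)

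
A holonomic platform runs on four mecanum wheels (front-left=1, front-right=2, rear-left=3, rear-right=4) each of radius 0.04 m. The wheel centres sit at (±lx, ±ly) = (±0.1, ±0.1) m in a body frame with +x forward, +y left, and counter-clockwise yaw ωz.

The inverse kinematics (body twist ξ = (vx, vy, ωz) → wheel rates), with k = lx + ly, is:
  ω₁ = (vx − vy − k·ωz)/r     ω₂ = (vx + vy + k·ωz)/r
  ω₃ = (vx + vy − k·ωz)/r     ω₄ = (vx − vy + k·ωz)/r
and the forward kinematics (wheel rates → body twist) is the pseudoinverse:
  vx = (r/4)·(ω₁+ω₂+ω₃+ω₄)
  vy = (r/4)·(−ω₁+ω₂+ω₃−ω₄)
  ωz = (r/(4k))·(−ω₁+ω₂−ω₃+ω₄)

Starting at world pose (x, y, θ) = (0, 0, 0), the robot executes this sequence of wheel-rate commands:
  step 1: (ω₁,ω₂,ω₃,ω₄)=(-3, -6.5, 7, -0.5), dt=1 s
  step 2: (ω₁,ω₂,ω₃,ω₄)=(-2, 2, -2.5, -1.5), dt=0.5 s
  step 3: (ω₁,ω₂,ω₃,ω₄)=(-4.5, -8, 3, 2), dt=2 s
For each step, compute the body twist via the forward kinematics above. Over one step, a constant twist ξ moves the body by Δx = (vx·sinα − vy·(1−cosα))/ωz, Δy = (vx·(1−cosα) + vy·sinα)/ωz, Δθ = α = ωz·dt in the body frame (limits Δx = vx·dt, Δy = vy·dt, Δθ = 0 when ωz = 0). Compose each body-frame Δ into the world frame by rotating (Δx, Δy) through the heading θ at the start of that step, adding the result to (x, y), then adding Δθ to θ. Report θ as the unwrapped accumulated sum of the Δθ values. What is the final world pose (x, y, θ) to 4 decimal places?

(-0.1768, 0.1192, -0.8750)

step 1: ξ=(vx,vy,ωz)=(-0.0300, 0.0400, -0.5500), dt=1.0 → body Δ=(-0.0178, 0.0461, -0.5500) → world pose (-0.0178, 0.0461, -0.5500)
step 2: ξ=(vx,vy,ωz)=(-0.0400, 0.0300, 0.2500), dt=0.5 → body Δ=(-0.0209, 0.0137, 0.1250) → world pose (-0.0284, 0.0687, -0.4250)
step 3: ξ=(vx,vy,ωz)=(-0.0750, -0.0250, -0.2250), dt=2.0 → body Δ=(-0.1560, -0.0151, -0.4500) → world pose (-0.1768, 0.1192, -0.8750)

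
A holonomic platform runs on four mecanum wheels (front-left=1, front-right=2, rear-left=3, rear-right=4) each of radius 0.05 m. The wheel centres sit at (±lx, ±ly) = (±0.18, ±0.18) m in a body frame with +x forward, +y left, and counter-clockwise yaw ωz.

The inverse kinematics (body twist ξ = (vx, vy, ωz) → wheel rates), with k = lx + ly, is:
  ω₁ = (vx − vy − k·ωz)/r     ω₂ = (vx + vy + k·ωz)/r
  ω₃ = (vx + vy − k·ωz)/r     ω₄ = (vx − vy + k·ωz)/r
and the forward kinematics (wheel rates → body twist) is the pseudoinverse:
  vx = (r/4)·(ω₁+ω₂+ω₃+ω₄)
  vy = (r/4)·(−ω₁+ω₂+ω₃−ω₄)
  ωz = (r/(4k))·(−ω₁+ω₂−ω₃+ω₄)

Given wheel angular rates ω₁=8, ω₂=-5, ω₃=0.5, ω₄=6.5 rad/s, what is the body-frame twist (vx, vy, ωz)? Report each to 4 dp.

(0.1250, -0.2375, -0.2431)

k = lx + ly = 0.18 + 0.18 = 0.3600
ω₁+ω₂+ω₃+ω₄ = 10.0000  →  vx = (0.05/4)·10.0000 = 0.1250
−ω₁+ω₂+ω₃−ω₄ = -19.0000  →  vy = (0.05/4)·-19.0000 = -0.2375
−ω₁+ω₂−ω₃+ω₄ = -7.0000  →  ωz = (0.05/1.4400)·-7.0000 = -0.2431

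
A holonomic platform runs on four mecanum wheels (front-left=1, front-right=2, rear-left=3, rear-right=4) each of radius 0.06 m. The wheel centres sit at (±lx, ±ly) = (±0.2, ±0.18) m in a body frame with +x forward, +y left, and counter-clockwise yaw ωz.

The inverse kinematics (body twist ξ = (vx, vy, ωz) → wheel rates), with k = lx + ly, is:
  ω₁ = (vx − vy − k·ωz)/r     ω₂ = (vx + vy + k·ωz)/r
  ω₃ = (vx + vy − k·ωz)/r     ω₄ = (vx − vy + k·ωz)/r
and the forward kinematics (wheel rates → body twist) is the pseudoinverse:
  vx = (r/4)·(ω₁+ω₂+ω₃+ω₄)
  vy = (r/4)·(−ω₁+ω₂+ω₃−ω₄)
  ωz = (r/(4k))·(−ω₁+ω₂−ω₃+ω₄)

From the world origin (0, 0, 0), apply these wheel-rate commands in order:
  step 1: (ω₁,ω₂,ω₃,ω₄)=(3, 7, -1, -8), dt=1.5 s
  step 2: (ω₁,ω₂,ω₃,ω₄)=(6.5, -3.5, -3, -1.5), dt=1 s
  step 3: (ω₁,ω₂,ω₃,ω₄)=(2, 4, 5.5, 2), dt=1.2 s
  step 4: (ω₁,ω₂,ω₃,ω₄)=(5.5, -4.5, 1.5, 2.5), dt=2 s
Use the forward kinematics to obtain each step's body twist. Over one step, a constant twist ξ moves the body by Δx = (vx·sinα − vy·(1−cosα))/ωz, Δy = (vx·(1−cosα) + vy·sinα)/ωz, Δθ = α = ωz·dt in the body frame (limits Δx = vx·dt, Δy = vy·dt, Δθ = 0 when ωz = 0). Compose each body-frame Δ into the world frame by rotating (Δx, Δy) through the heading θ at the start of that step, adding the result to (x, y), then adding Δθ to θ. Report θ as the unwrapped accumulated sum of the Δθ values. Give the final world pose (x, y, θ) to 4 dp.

(0.0499, -0.2613, -1.2947)

step 1: ξ=(vx,vy,ωz)=(0.0150, 0.1650, -0.1184), dt=1.5 → body Δ=(0.0443, 0.2442, -0.1776) → world pose (0.0443, 0.2442, -0.1776)
step 2: ξ=(vx,vy,ωz)=(-0.0225, -0.1725, -0.3355), dt=1.0 → body Δ=(-0.0507, -0.1655, -0.3355) → world pose (-0.0349, 0.0902, -0.5132)
step 3: ξ=(vx,vy,ωz)=(0.2025, 0.0825, -0.0592), dt=1.2 → body Δ=(0.2463, 0.0903, -0.0711) → world pose (0.2240, 0.0480, -0.5842)
step 4: ξ=(vx,vy,ωz)=(0.0750, -0.1650, -0.3553), dt=2.0 → body Δ=(0.0253, -0.3540, -0.7105) → world pose (0.0499, -0.2613, -1.2947)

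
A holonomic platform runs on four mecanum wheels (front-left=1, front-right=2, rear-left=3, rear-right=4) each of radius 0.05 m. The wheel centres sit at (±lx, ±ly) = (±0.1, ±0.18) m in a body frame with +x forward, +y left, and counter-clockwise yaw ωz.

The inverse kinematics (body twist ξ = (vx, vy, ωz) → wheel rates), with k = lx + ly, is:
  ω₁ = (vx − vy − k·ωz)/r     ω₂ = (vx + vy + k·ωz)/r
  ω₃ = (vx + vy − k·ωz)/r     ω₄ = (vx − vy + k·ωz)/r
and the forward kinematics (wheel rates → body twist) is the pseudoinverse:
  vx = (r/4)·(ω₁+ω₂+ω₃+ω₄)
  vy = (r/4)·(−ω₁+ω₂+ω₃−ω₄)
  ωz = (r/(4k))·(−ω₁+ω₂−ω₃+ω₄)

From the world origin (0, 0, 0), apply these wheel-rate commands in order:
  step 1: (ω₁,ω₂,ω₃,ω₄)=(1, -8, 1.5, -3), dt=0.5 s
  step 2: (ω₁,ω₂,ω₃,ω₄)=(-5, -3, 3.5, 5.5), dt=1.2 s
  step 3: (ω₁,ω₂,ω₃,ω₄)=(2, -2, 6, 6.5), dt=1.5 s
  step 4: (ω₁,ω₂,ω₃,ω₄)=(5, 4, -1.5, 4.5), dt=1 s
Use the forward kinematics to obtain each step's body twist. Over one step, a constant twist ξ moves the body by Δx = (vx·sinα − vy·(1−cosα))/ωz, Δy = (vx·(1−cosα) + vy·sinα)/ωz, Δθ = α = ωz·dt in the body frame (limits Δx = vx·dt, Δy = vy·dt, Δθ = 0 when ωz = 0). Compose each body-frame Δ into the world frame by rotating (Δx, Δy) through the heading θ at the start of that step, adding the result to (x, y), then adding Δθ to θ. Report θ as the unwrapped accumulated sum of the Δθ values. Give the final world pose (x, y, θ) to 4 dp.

step 1: ξ=(vx,vy,ωz)=(-0.1063, -0.0562, -0.6027), dt=0.5 → body Δ=(-0.0565, -0.0198, -0.3013) → world pose (-0.0565, -0.0198, -0.3013)
step 2: ξ=(vx,vy,ωz)=(0.0125, 0.0000, 0.1786), dt=1.2 → body Δ=(0.0149, 0.0016, 0.2143) → world pose (-0.0418, -0.0226, -0.0871)
step 3: ξ=(vx,vy,ωz)=(0.1562, -0.0562, -0.1562), dt=1.5 → body Δ=(0.2224, -0.1109, -0.2344) → world pose (0.1701, -0.1525, -0.3214)
step 4: ξ=(vx,vy,ωz)=(0.1500, -0.0875, 0.2232), dt=1.0 → body Δ=(0.1585, -0.0701, 0.2232) → world pose (0.2983, -0.2691, -0.0982)

(0.2983, -0.2691, -0.0982)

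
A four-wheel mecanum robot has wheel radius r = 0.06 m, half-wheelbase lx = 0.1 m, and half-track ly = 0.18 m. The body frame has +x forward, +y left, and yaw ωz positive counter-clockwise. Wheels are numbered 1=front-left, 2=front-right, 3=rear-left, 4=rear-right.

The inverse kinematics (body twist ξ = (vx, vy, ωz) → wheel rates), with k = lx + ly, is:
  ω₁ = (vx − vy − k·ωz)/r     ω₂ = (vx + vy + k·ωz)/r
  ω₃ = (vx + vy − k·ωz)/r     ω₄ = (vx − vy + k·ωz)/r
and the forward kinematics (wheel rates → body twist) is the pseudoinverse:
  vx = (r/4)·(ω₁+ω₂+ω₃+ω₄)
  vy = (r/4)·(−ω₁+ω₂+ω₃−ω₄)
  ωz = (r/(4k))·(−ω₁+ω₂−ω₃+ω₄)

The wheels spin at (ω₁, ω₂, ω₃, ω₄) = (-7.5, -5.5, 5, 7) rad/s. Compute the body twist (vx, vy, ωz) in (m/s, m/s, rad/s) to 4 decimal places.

k = lx + ly = 0.1 + 0.18 = 0.2800
ω₁+ω₂+ω₃+ω₄ = -1.0000  →  vx = (0.06/4)·-1.0000 = -0.0150
−ω₁+ω₂+ω₃−ω₄ = 0.0000  →  vy = (0.06/4)·0.0000 = 0.0000
−ω₁+ω₂−ω₃+ω₄ = 4.0000  →  ωz = (0.06/1.1200)·4.0000 = 0.2143

(-0.0150, 0.0000, 0.2143)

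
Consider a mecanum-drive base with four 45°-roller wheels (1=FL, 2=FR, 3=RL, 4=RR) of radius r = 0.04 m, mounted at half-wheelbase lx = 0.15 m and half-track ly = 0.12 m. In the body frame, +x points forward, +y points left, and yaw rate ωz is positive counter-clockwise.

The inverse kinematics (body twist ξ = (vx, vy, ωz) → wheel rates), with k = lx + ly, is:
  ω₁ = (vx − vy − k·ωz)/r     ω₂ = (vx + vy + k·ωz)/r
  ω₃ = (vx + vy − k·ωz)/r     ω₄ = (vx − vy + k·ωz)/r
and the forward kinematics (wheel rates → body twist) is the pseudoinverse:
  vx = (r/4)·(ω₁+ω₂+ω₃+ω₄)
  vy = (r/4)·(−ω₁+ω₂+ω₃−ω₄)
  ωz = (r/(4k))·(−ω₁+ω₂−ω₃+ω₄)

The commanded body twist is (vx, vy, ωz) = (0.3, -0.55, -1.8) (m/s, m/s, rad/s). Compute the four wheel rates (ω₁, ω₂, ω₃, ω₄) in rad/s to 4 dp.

(33.4000, -18.4000, 5.9000, 9.1000)

k = lx + ly = 0.15 + 0.12 = 0.2700;  k·ωz = 0.2700·-1.8 = -0.4860
ω₁ (FL) = (vx − vy − k·ωz)/r = 1.3360/0.04 = 33.4000
ω₂ (FR) = (vx + vy + k·ωz)/r = -0.7360/0.04 = -18.4000
ω₃ (RL) = (vx + vy − k·ωz)/r = 0.2360/0.04 = 5.9000
ω₄ (RR) = (vx − vy + k·ωz)/r = 0.3640/0.04 = 9.1000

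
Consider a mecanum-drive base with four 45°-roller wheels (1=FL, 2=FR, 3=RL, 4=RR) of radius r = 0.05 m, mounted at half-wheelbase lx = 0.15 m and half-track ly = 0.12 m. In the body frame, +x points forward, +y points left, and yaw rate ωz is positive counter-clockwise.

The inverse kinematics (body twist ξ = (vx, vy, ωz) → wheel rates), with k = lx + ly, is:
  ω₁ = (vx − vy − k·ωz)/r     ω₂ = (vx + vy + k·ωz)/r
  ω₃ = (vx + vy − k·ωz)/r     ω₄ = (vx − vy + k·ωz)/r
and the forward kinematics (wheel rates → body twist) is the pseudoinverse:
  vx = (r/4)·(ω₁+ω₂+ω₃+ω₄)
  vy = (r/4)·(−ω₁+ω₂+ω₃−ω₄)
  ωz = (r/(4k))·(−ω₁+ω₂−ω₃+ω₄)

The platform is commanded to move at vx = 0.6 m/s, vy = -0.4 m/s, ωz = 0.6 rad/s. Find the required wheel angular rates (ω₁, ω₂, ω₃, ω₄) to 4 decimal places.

(16.7600, 7.2400, 0.7600, 23.2400)

k = lx + ly = 0.15 + 0.12 = 0.2700;  k·ωz = 0.2700·0.6 = 0.1620
ω₁ (FL) = (vx − vy − k·ωz)/r = 0.8380/0.05 = 16.7600
ω₂ (FR) = (vx + vy + k·ωz)/r = 0.3620/0.05 = 7.2400
ω₃ (RL) = (vx + vy − k·ωz)/r = 0.0380/0.05 = 0.7600
ω₄ (RR) = (vx − vy + k·ωz)/r = 1.1620/0.05 = 23.2400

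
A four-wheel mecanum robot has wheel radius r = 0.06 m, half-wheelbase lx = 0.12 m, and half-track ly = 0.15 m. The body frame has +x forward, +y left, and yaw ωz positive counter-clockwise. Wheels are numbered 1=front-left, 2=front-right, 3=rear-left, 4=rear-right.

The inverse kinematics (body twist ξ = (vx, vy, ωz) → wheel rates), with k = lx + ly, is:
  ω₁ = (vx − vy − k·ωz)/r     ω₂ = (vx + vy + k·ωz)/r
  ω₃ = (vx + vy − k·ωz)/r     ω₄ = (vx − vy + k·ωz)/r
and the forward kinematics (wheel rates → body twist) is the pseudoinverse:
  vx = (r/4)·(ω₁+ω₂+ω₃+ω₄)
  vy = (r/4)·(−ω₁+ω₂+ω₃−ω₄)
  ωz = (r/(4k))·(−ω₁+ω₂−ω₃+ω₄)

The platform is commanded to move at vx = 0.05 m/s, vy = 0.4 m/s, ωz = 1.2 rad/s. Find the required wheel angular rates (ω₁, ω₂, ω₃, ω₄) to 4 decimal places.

(-11.2333, 12.9000, 2.1000, -0.4333)

k = lx + ly = 0.12 + 0.15 = 0.2700;  k·ωz = 0.2700·1.2 = 0.3240
ω₁ (FL) = (vx − vy − k·ωz)/r = -0.6740/0.06 = -11.2333
ω₂ (FR) = (vx + vy + k·ωz)/r = 0.7740/0.06 = 12.9000
ω₃ (RL) = (vx + vy − k·ωz)/r = 0.1260/0.06 = 2.1000
ω₄ (RR) = (vx − vy + k·ωz)/r = -0.0260/0.06 = -0.4333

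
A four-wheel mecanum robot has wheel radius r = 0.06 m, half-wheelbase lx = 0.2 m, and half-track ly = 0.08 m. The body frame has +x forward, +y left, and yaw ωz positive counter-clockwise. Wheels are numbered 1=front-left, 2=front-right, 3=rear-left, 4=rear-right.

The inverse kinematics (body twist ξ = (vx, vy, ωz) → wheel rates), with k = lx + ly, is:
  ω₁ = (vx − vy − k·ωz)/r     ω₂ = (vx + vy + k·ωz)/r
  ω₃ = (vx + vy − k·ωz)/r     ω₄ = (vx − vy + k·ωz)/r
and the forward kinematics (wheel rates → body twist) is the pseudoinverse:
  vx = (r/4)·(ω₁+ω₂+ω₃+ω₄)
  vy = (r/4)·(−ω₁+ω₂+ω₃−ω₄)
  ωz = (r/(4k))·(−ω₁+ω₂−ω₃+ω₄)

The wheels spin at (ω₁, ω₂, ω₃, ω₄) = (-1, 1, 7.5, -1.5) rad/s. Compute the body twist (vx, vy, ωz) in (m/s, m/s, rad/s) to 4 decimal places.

(0.0900, 0.1650, -0.3750)

k = lx + ly = 0.2 + 0.08 = 0.2800
ω₁+ω₂+ω₃+ω₄ = 6.0000  →  vx = (0.06/4)·6.0000 = 0.0900
−ω₁+ω₂+ω₃−ω₄ = 11.0000  →  vy = (0.06/4)·11.0000 = 0.1650
−ω₁+ω₂−ω₃+ω₄ = -7.0000  →  ωz = (0.06/1.1200)·-7.0000 = -0.3750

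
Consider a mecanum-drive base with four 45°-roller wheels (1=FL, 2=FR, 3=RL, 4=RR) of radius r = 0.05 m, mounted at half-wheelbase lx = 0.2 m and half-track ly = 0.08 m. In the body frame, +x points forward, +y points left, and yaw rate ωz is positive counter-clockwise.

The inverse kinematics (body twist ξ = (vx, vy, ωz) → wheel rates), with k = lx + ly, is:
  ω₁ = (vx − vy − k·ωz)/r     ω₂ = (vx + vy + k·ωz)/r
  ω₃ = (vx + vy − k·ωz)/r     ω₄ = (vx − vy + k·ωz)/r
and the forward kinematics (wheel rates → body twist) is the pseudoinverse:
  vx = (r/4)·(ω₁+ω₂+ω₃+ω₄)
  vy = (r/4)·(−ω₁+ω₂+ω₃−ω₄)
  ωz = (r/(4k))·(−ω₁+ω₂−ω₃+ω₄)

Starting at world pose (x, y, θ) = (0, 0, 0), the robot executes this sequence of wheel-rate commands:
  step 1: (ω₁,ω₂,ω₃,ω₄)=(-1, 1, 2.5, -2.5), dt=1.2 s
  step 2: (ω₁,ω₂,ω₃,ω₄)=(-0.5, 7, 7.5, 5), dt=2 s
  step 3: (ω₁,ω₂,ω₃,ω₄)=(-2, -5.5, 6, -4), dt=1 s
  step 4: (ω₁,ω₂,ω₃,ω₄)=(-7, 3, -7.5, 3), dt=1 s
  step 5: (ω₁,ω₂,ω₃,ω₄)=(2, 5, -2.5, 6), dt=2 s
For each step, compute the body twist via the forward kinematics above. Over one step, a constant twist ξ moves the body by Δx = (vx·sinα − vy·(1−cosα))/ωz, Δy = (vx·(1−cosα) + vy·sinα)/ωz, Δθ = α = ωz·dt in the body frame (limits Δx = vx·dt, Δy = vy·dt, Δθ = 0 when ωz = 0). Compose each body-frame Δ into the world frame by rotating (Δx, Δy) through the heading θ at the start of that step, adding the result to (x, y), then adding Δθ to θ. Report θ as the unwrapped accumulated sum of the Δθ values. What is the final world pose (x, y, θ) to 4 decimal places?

(0.5251, 0.6089, 1.6250)

step 1: ξ=(vx,vy,ωz)=(0.0000, 0.0875, -0.1339), dt=1.2 → body Δ=(0.0084, 0.1045, -0.1607) → world pose (0.0084, 0.1045, -0.1607)
step 2: ξ=(vx,vy,ωz)=(0.2375, 0.1250, 0.2232), dt=2.0 → body Δ=(0.4045, 0.3461, 0.4464) → world pose (0.4631, 0.3814, 0.2857)
step 3: ξ=(vx,vy,ωz)=(-0.0688, 0.0813, -0.6027), dt=1.0 → body Δ=(-0.0409, 0.0965, -0.6027) → world pose (0.3966, 0.4625, -0.3170)
step 4: ξ=(vx,vy,ωz)=(-0.1062, -0.0062, 0.9152), dt=1.0 → body Δ=(-0.0894, -0.0507, 0.9152) → world pose (0.2959, 0.4421, 0.5982)
step 5: ξ=(vx,vy,ωz)=(0.1313, -0.0688, 0.5134), dt=2.0 → body Δ=(0.2833, 0.0088, 1.0268) → world pose (0.5251, 0.6089, 1.6250)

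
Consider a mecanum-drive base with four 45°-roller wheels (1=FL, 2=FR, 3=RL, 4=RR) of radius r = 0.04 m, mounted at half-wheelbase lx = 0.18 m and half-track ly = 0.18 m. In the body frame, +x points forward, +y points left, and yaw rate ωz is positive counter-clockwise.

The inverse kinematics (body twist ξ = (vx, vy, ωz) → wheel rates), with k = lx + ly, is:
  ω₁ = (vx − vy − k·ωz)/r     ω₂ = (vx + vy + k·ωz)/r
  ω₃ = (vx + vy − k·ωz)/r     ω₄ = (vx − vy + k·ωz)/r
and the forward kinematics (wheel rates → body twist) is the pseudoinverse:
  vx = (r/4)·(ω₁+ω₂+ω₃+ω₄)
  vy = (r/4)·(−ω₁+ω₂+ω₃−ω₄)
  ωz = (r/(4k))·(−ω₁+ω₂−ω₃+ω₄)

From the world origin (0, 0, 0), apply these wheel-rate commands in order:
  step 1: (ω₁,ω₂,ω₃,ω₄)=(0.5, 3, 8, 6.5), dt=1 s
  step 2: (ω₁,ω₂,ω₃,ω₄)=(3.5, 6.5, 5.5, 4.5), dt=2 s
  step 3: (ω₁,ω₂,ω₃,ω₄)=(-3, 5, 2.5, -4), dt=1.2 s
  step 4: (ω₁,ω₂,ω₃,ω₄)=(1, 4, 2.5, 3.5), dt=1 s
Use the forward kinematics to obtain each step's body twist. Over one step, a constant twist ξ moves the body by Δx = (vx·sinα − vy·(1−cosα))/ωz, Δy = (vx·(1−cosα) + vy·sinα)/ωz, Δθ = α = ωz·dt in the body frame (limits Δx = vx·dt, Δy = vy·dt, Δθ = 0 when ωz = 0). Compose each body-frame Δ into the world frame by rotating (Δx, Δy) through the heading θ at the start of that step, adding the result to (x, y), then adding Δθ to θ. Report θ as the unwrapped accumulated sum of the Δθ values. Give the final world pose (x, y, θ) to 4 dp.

step 1: ξ=(vx,vy,ωz)=(0.1800, 0.0400, 0.0278), dt=1.0 → body Δ=(0.1794, 0.0425, 0.0278) → world pose (0.1794, 0.0425, 0.0278)
step 2: ξ=(vx,vy,ωz)=(0.2000, 0.0400, 0.0556), dt=2.0 → body Δ=(0.3947, 0.1020, 0.1111) → world pose (0.5712, 0.1555, 0.1389)
step 3: ξ=(vx,vy,ωz)=(0.0050, 0.1450, 0.0417), dt=1.2 → body Δ=(0.0016, 0.1741, 0.0500) → world pose (0.5487, 0.3281, 0.1889)
step 4: ξ=(vx,vy,ωz)=(0.1100, 0.0200, 0.1111), dt=1.0 → body Δ=(0.1087, 0.0261, 0.1111) → world pose (0.6505, 0.3741, 0.3000)

(0.6505, 0.3741, 0.3000)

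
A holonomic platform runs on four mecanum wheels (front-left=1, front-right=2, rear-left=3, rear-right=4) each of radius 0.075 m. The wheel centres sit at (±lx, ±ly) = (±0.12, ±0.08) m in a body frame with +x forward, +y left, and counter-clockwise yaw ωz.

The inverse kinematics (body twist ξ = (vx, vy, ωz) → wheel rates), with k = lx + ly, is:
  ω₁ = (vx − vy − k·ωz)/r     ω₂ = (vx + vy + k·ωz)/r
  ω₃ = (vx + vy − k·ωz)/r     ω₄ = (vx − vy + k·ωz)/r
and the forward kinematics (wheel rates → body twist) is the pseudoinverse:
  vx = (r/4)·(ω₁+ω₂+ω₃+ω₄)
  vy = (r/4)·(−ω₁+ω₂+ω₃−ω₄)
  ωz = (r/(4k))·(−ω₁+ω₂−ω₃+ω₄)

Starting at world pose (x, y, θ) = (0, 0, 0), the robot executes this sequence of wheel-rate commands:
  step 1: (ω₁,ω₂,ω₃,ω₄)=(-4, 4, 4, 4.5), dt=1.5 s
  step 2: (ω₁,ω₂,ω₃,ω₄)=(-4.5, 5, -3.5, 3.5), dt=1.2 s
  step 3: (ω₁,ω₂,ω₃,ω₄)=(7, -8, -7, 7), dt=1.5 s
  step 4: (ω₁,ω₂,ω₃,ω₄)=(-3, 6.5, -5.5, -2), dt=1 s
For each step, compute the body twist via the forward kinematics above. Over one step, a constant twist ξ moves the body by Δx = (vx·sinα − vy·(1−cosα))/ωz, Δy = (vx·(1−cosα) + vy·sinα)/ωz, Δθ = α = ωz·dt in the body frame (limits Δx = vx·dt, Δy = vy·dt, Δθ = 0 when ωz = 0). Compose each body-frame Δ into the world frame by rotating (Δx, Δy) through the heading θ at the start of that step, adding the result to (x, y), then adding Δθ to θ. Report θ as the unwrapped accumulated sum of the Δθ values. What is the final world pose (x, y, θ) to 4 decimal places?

step 1: ξ=(vx,vy,ωz)=(0.1594, 0.1406, 0.7969), dt=1.5 → body Δ=(0.0743, 0.2908, 1.1953) → world pose (0.0743, 0.2908, 1.1953)
step 2: ξ=(vx,vy,ωz)=(0.0094, 0.0469, 1.5469), dt=1.2 → body Δ=(-0.0330, 0.0368, 1.8562) → world pose (0.0279, 0.2736, 3.0516)
step 3: ξ=(vx,vy,ωz)=(-0.0187, -0.5437, -0.0938), dt=1.5 → body Δ=(-0.0853, -0.8110, -0.1406) → world pose (0.1858, 1.0736, 2.9109)
step 4: ξ=(vx,vy,ωz)=(-0.0750, 0.1125, 1.2187), dt=1.0 → body Δ=(-0.1182, 0.0463, 1.2187) → world pose (0.2903, 1.0015, 4.1297)

(0.2903, 1.0015, 4.1297)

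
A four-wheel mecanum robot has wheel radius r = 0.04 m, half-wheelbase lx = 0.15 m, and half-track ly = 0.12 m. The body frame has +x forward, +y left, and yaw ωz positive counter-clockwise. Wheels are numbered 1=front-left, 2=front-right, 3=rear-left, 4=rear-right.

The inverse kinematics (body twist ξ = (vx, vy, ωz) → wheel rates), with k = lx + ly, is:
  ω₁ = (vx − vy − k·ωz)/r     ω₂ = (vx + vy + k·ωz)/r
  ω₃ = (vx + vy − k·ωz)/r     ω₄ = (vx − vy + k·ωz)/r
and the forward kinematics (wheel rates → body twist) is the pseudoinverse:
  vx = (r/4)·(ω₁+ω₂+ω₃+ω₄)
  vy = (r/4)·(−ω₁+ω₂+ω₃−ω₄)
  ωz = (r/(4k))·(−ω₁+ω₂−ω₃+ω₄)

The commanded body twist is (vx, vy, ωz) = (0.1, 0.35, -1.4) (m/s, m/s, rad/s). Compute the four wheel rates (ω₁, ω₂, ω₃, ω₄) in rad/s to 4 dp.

(3.2000, 1.8000, 20.7000, -15.7000)

k = lx + ly = 0.15 + 0.12 = 0.2700;  k·ωz = 0.2700·-1.4 = -0.3780
ω₁ (FL) = (vx − vy − k·ωz)/r = 0.1280/0.04 = 3.2000
ω₂ (FR) = (vx + vy + k·ωz)/r = 0.0720/0.04 = 1.8000
ω₃ (RL) = (vx + vy − k·ωz)/r = 0.8280/0.04 = 20.7000
ω₄ (RR) = (vx − vy + k·ωz)/r = -0.6280/0.04 = -15.7000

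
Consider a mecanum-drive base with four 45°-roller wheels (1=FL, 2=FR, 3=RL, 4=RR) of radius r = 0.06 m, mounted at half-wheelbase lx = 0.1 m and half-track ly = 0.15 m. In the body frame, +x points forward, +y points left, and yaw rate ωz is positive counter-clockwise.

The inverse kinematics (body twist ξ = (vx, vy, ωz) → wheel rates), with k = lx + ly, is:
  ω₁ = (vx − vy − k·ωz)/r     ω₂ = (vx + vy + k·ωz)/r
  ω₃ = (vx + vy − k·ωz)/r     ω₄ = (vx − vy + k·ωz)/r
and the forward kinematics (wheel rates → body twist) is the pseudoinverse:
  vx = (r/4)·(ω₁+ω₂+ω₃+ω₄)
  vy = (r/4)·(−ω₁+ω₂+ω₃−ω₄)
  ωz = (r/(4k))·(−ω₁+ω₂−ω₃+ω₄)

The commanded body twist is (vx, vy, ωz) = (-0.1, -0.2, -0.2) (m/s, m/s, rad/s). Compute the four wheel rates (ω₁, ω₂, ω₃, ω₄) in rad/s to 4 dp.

k = lx + ly = 0.1 + 0.15 = 0.2500;  k·ωz = 0.2500·-0.2 = -0.0500
ω₁ (FL) = (vx − vy − k·ωz)/r = 0.1500/0.06 = 2.5000
ω₂ (FR) = (vx + vy + k·ωz)/r = -0.3500/0.06 = -5.8333
ω₃ (RL) = (vx + vy − k·ωz)/r = -0.2500/0.06 = -4.1667
ω₄ (RR) = (vx − vy + k·ωz)/r = 0.0500/0.06 = 0.8333

(2.5000, -5.8333, -4.1667, 0.8333)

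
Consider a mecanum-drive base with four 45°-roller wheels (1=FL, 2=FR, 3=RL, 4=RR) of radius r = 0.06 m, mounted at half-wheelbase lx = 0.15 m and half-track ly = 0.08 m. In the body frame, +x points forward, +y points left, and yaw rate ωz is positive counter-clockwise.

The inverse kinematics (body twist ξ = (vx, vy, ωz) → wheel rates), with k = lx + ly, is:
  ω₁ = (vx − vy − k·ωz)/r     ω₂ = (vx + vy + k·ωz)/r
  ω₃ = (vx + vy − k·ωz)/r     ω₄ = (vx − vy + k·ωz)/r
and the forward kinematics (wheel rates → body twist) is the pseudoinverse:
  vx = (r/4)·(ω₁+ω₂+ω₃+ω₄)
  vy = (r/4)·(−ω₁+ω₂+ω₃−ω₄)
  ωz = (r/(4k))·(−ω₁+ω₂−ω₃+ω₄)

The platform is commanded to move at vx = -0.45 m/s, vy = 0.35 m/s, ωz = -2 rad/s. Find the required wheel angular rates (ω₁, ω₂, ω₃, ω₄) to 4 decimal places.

k = lx + ly = 0.15 + 0.08 = 0.2300;  k·ωz = 0.2300·-2 = -0.4600
ω₁ (FL) = (vx − vy − k·ωz)/r = -0.3400/0.06 = -5.6667
ω₂ (FR) = (vx + vy + k·ωz)/r = -0.5600/0.06 = -9.3333
ω₃ (RL) = (vx + vy − k·ωz)/r = 0.3600/0.06 = 6.0000
ω₄ (RR) = (vx − vy + k·ωz)/r = -1.2600/0.06 = -21.0000

(-5.6667, -9.3333, 6.0000, -21.0000)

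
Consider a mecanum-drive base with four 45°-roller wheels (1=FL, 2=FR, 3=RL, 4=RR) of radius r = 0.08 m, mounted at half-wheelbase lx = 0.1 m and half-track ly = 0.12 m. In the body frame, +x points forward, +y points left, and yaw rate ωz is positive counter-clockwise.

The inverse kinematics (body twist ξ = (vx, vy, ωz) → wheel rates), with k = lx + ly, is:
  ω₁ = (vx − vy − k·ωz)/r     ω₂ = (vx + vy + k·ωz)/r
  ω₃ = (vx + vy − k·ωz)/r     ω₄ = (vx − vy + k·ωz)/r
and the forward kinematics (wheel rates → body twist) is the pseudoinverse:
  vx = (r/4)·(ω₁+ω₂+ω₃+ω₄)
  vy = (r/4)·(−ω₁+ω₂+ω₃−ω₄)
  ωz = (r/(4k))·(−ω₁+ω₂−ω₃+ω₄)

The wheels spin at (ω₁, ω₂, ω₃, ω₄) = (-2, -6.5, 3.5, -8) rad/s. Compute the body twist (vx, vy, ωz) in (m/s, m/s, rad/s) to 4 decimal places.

k = lx + ly = 0.1 + 0.12 = 0.2200
ω₁+ω₂+ω₃+ω₄ = -13.0000  →  vx = (0.08/4)·-13.0000 = -0.2600
−ω₁+ω₂+ω₃−ω₄ = 7.0000  →  vy = (0.08/4)·7.0000 = 0.1400
−ω₁+ω₂−ω₃+ω₄ = -16.0000  →  ωz = (0.08/0.8800)·-16.0000 = -1.4545

(-0.2600, 0.1400, -1.4545)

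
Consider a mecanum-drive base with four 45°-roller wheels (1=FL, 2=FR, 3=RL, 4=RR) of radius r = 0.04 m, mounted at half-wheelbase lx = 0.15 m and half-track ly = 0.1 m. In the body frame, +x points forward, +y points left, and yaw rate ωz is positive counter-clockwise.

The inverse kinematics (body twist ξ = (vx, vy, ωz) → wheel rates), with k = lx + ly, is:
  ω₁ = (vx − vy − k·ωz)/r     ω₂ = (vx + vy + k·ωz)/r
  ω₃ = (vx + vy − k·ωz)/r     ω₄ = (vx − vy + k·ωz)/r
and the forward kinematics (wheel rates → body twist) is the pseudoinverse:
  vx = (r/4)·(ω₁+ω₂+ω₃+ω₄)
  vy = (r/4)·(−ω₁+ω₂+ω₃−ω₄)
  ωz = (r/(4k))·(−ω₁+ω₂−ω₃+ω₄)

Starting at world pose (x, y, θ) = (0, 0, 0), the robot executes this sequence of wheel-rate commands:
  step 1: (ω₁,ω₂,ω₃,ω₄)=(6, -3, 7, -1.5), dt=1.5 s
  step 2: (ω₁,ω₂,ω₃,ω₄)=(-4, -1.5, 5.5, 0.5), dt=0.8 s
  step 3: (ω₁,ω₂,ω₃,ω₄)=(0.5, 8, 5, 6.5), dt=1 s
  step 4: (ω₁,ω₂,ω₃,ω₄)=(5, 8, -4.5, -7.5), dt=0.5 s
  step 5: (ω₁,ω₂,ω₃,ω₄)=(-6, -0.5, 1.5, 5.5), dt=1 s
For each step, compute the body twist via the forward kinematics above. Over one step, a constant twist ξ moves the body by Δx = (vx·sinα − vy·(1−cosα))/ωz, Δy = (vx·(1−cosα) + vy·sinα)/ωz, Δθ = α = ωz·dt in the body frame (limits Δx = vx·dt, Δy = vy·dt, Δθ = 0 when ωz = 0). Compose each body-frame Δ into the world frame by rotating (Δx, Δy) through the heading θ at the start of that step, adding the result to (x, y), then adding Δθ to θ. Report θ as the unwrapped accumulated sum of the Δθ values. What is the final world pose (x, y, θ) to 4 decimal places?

step 1: ξ=(vx,vy,ωz)=(0.0850, -0.0050, -0.7000), dt=1.5 → body Δ=(0.1017, -0.0672, -1.0500) → world pose (0.1017, -0.0672, -1.0500)
step 2: ξ=(vx,vy,ωz)=(0.0050, 0.0750, -0.1000), dt=0.8 → body Δ=(0.0064, 0.0598, -0.0800) → world pose (0.1568, -0.0430, -1.1300)
step 3: ξ=(vx,vy,ωz)=(0.2000, 0.0600, 0.3600), dt=1.0 → body Δ=(0.1850, 0.0943, 0.3600) → world pose (0.3210, -0.1701, -0.7700)
step 4: ξ=(vx,vy,ωz)=(0.0100, 0.0600, 0.0000), dt=0.5 → body Δ=(0.0050, 0.0300, 0.0000) → world pose (0.3455, -0.1520, -0.7700)
step 5: ξ=(vx,vy,ωz)=(0.0050, 0.0150, 0.3800), dt=1.0 → body Δ=(0.0021, 0.0156, 0.3800) → world pose (0.3578, -0.1423, -0.3900)

(0.3578, -0.1423, -0.3900)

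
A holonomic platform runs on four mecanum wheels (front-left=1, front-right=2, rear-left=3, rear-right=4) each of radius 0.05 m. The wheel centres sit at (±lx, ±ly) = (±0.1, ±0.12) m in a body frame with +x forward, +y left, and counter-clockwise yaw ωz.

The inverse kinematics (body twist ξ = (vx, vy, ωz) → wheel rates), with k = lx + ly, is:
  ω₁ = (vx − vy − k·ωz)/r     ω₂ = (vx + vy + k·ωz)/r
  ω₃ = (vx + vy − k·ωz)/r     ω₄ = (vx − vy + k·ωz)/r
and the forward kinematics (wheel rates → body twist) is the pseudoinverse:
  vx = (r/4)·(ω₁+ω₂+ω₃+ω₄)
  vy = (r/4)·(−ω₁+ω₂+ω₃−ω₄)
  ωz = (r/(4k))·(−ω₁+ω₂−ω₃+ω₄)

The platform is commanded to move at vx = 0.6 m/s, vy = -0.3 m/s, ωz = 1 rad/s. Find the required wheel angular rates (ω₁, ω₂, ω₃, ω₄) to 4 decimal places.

(13.6000, 10.4000, 1.6000, 22.4000)

k = lx + ly = 0.1 + 0.12 = 0.2200;  k·ωz = 0.2200·1 = 0.2200
ω₁ (FL) = (vx − vy − k·ωz)/r = 0.6800/0.05 = 13.6000
ω₂ (FR) = (vx + vy + k·ωz)/r = 0.5200/0.05 = 10.4000
ω₃ (RL) = (vx + vy − k·ωz)/r = 0.0800/0.05 = 1.6000
ω₄ (RR) = (vx − vy + k·ωz)/r = 1.1200/0.05 = 22.4000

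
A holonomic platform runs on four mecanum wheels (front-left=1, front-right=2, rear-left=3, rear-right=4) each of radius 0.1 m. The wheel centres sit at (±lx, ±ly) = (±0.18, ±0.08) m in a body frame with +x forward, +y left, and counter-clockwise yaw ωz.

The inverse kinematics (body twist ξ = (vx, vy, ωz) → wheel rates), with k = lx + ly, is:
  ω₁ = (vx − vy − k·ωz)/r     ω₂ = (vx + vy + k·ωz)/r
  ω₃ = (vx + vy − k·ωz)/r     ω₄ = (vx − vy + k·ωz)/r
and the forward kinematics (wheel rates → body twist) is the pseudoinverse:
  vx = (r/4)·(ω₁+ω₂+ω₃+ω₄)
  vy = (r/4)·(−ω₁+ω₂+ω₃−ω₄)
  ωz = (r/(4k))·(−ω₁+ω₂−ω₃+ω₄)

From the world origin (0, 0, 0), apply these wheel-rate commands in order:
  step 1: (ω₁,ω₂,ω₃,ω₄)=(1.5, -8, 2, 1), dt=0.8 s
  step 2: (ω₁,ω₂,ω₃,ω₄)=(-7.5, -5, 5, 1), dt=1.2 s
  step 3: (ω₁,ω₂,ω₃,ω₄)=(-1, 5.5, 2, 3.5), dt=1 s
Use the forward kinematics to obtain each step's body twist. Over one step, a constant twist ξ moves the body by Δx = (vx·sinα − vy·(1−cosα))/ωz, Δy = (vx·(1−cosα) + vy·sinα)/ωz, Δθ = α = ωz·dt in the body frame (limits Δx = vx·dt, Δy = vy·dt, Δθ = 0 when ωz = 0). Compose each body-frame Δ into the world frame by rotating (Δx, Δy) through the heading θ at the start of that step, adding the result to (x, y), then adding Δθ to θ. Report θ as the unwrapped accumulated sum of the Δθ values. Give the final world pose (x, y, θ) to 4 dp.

step 1: ξ=(vx,vy,ωz)=(-0.0875, -0.2125, -1.0096), dt=0.8 → body Δ=(-0.1276, -0.1253, -0.8077) → world pose (-0.1276, -0.1253, -0.8077)
step 2: ξ=(vx,vy,ωz)=(-0.1625, 0.1625, -0.1442), dt=1.2 → body Δ=(-0.1772, 0.2109, -0.1731) → world pose (-0.0977, 0.1485, -0.9808)
step 3: ξ=(vx,vy,ωz)=(0.2500, 0.1250, 0.7692), dt=1.0 → body Δ=(0.1803, 0.2045, 0.7692) → world pose (0.1726, 0.1124, -0.2115)

(0.1726, 0.1124, -0.2115)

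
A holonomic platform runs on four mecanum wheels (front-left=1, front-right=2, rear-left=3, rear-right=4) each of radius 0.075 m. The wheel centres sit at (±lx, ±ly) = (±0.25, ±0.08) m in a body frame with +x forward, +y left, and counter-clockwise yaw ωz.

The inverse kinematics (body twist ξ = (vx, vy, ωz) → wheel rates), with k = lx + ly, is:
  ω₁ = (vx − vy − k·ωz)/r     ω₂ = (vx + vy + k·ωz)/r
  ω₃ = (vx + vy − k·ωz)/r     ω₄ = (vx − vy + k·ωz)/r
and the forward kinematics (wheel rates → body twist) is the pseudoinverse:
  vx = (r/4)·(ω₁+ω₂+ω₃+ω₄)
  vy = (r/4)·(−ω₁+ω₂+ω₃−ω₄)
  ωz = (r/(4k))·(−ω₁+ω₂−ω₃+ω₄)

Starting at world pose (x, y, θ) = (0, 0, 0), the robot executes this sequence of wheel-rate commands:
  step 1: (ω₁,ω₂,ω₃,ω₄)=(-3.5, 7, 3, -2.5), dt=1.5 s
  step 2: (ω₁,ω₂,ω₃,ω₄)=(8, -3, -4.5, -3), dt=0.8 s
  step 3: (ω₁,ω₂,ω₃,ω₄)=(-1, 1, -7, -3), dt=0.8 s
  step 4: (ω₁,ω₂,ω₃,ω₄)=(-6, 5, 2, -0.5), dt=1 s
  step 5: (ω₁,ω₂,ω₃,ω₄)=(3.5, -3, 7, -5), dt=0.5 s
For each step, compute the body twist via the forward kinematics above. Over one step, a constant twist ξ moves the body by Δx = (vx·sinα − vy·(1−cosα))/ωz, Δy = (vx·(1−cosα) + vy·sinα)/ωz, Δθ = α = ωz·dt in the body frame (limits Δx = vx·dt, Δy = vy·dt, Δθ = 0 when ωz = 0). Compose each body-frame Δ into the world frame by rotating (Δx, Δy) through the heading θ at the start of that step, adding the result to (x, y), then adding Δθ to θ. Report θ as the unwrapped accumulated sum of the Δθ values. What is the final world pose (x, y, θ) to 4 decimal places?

step 1: ξ=(vx,vy,ωz)=(0.0750, 0.3000, 0.2841), dt=1.5 → body Δ=(0.0147, 0.4601, 0.4261) → world pose (0.0147, 0.4601, 0.4261)
step 2: ξ=(vx,vy,ωz)=(-0.0469, -0.2344, -0.5398), dt=0.8 → body Δ=(-0.0762, -0.1738, -0.4318) → world pose (0.0171, 0.2704, -0.0057)
step 3: ξ=(vx,vy,ωz)=(-0.1875, -0.0375, 0.3409), dt=0.8 → body Δ=(-0.1441, -0.0500, 0.2727) → world pose (-0.1272, 0.2213, 0.2670)
step 4: ξ=(vx,vy,ωz)=(0.0094, 0.2531, 0.4830), dt=1.0 → body Δ=(-0.0509, 0.2456, 0.4830) → world pose (-0.2412, 0.4447, 0.7500)
step 5: ξ=(vx,vy,ωz)=(0.0469, 0.1031, -1.0511), dt=0.5 → body Δ=(0.0356, 0.0432, -0.5256) → world pose (-0.2446, 0.5006, 0.2244)

(-0.2446, 0.5006, 0.2244)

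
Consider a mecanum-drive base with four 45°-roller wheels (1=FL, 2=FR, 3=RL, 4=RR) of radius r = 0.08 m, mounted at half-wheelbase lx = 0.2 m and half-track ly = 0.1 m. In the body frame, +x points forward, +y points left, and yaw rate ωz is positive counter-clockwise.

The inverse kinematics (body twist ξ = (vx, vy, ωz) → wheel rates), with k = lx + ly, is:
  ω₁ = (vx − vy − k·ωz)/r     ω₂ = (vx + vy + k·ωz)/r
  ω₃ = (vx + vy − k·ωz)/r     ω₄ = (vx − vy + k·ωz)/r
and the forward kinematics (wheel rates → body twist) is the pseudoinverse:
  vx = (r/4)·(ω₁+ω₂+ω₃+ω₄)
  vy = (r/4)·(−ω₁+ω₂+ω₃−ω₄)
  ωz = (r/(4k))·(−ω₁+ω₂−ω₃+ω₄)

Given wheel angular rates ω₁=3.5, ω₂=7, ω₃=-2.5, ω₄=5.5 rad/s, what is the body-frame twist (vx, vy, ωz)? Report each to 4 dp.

k = lx + ly = 0.2 + 0.1 = 0.3000
ω₁+ω₂+ω₃+ω₄ = 13.5000  →  vx = (0.08/4)·13.5000 = 0.2700
−ω₁+ω₂+ω₃−ω₄ = -4.5000  →  vy = (0.08/4)·-4.5000 = -0.0900
−ω₁+ω₂−ω₃+ω₄ = 11.5000  →  ωz = (0.08/1.2000)·11.5000 = 0.7667

(0.2700, -0.0900, 0.7667)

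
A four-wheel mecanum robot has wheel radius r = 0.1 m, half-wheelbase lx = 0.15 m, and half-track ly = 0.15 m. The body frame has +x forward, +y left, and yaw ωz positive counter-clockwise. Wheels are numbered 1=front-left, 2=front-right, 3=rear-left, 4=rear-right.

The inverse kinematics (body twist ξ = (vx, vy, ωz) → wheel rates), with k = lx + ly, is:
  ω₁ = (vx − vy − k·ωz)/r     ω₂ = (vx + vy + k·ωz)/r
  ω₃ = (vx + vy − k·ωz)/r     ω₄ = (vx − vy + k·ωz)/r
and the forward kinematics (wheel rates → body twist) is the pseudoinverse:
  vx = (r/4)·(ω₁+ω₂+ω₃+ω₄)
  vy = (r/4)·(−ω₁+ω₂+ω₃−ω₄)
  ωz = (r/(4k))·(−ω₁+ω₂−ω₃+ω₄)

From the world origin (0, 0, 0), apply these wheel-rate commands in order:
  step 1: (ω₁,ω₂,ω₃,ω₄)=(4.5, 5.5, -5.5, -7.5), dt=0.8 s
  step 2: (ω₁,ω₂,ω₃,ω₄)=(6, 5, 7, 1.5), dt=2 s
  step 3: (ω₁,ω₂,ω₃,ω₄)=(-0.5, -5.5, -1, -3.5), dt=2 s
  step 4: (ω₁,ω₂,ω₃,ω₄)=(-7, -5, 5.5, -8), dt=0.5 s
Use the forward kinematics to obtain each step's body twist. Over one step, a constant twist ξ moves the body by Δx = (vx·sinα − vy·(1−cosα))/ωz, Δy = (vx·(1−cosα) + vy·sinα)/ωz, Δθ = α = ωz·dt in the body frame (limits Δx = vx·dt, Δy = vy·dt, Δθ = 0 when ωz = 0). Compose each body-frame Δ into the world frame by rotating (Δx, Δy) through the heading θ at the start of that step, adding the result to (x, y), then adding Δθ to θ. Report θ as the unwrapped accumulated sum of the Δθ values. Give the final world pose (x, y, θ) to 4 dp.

step 1: ξ=(vx,vy,ωz)=(-0.0750, 0.0750, -0.0833), dt=0.8 → body Δ=(-0.0580, 0.0620, -0.0667) → world pose (-0.0580, 0.0620, -0.0667)
step 2: ξ=(vx,vy,ωz)=(0.4875, 0.1125, -0.5417), dt=2.0 → body Δ=(0.9056, -0.2950, -1.0833) → world pose (0.8260, -0.2927, -1.1500)
step 3: ξ=(vx,vy,ωz)=(-0.2625, -0.0625, -0.6250), dt=2.0 → body Δ=(-0.4670, 0.1927, -1.2500) → world pose (0.8110, 0.2123, -2.4000)
step 4: ξ=(vx,vy,ωz)=(-0.3625, 0.3875, -0.9583), dt=0.5 → body Δ=(-0.1289, 0.2290, -0.4792) → world pose (1.0608, 0.1305, -2.8792)

(1.0608, 0.1305, -2.8792)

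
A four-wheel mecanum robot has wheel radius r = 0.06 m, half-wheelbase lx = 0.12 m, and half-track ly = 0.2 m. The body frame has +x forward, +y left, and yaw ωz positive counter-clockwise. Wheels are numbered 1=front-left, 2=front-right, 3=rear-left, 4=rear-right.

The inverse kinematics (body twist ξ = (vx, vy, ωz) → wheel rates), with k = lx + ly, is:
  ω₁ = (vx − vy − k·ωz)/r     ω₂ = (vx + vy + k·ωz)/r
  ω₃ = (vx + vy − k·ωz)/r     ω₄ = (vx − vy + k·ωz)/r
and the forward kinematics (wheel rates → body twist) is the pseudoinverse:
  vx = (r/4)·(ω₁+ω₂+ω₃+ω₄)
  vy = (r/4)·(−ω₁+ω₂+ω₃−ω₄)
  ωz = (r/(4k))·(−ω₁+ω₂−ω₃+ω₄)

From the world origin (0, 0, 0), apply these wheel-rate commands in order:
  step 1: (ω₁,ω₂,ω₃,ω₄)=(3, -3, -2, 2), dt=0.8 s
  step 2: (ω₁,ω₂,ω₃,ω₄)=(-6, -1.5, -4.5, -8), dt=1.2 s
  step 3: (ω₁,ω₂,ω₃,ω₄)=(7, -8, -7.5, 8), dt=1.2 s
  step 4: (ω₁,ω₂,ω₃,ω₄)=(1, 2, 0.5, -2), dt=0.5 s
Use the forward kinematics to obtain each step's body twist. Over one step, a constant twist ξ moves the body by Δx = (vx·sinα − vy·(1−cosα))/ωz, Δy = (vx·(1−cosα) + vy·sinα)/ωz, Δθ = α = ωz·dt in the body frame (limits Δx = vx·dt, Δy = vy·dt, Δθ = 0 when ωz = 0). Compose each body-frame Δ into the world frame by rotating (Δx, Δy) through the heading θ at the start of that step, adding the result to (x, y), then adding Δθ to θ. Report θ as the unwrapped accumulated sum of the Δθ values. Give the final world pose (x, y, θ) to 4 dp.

step 1: ξ=(vx,vy,ωz)=(0.0000, -0.1500, -0.0938), dt=0.8 → body Δ=(-0.0045, -0.1199, -0.0750) → world pose (-0.0045, -0.1199, -0.0750)
step 2: ξ=(vx,vy,ωz)=(-0.3000, 0.1200, 0.0469), dt=1.2 → body Δ=(-0.3639, 0.1338, 0.0562) → world pose (-0.3573, 0.0408, -0.0188)
step 3: ξ=(vx,vy,ωz)=(-0.0075, -0.4575, 0.0234), dt=1.2 → body Δ=(-0.0013, -0.5491, 0.0281) → world pose (-0.3689, -0.5081, 0.0094)
step 4: ξ=(vx,vy,ωz)=(0.0225, 0.0525, -0.0703), dt=0.5 → body Δ=(0.0117, 0.0260, -0.0352) → world pose (-0.3574, -0.4820, -0.0258)

(-0.3574, -0.4820, -0.0258)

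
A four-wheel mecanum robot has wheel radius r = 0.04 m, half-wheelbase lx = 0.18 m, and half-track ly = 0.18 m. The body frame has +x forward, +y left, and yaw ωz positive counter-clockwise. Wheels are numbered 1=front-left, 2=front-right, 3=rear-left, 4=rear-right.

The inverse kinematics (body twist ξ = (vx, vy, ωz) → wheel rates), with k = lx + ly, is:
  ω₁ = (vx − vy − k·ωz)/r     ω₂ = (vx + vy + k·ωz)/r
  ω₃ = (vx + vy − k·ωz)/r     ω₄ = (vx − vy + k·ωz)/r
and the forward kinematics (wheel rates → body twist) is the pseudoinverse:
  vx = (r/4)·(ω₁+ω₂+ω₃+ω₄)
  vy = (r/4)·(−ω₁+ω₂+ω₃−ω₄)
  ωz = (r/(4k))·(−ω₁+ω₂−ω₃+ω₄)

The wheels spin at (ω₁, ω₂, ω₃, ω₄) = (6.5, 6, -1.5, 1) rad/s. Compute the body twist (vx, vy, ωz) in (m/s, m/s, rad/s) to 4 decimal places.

(0.1200, -0.0300, 0.0556)

k = lx + ly = 0.18 + 0.18 = 0.3600
ω₁+ω₂+ω₃+ω₄ = 12.0000  →  vx = (0.04/4)·12.0000 = 0.1200
−ω₁+ω₂+ω₃−ω₄ = -3.0000  →  vy = (0.04/4)·-3.0000 = -0.0300
−ω₁+ω₂−ω₃+ω₄ = 2.0000  →  ωz = (0.04/1.4400)·2.0000 = 0.0556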